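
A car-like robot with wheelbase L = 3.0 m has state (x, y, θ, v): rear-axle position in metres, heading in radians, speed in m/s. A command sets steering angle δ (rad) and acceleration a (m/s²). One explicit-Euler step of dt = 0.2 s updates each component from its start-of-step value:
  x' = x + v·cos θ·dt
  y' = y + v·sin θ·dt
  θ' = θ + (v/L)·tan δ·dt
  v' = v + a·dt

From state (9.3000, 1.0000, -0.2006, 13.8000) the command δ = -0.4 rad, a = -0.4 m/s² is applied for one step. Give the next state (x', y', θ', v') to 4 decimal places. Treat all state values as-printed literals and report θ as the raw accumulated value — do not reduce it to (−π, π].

(12.0047, 0.4500, -0.5896, 13.7200)

x' = 9.3000 + 13.8000·cos(-0.2006)·0.2 = 12.0047
y' = 1.0000 + 13.8000·sin(-0.2006)·0.2 = 0.4500
θ' = -0.2006 + (13.8000/3.0)·tan(-0.4)·0.2 = -0.5896
v' = 13.8000 − 0.4000·0.2 = 13.7200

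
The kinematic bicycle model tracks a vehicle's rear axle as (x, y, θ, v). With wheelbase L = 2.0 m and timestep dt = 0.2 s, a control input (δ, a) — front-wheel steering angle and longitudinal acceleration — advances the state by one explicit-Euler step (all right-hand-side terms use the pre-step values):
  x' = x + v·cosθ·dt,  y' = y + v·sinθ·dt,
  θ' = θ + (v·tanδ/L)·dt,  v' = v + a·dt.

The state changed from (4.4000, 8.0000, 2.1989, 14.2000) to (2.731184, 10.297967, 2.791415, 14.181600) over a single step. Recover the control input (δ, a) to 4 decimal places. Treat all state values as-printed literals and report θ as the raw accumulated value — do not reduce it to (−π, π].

a = (v'−v)/dt = (-0.018400)/0.2 = -0.0920
Δθ = θ'−θ = 0.592515;  (v·dt/L) = 14.2000·0.2/2.0 = 1.420000
tan δ = Δθ·L/(v·dt) = 0.417264  →  δ = 0.3953

δ = 0.3953, a = -0.0920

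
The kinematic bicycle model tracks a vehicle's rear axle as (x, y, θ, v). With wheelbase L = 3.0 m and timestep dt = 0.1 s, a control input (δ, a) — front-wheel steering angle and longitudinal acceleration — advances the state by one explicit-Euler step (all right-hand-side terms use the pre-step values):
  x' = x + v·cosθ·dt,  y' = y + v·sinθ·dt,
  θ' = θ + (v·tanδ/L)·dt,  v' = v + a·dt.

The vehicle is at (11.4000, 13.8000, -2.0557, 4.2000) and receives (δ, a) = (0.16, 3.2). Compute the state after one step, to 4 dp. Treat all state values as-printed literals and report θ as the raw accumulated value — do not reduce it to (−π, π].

(11.2042, 13.4284, -2.0331, 4.5200)

x' = 11.4000 + 4.2000·cos(-2.0557)·0.1 = 11.2042
y' = 13.8000 + 4.2000·sin(-2.0557)·0.1 = 13.4284
θ' = -2.0557 + (4.2000/3.0)·tan(0.16)·0.1 = -2.0331
v' = 4.2000 + 3.2000·0.1 = 4.5200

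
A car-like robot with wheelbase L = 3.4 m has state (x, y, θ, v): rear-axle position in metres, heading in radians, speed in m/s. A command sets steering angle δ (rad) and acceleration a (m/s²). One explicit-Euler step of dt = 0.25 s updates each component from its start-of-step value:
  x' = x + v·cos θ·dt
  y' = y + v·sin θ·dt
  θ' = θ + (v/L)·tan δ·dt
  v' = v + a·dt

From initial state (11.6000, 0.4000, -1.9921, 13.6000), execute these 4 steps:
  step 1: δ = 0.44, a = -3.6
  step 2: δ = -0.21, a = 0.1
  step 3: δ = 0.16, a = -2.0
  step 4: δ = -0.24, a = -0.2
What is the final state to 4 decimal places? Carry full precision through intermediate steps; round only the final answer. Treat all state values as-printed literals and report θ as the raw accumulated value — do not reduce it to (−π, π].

(9.8970, -12.0758, -1.7893, 12.1750)

after step 1 (δ=0.44, a=-3.6): (10.209568, -2.702692, -1.521319, 12.700000)
after step 2 (δ=-0.21, a=0.1): (10.366593, -5.873807, -1.720357, 12.725000)
after step 3 (δ=0.16, a=-2.0): (9.892576, -9.019544, -1.569360, 12.225000)
after step 4 (δ=-0.24, a=-0.2): (9.896964, -12.075790, -1.789335, 12.175000)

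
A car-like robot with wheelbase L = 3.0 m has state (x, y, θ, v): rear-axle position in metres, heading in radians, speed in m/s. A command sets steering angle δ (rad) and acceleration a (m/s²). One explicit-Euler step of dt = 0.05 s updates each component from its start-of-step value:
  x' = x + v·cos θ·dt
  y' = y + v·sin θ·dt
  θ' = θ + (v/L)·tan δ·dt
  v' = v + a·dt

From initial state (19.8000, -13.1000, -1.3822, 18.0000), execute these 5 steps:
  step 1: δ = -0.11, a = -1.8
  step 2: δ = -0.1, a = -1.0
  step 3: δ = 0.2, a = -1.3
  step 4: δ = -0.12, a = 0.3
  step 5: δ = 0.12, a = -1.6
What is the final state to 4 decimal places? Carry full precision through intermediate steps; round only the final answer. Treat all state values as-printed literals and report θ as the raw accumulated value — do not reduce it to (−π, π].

(20.5167, -17.5096, -1.3849, 17.7300)

after step 1 (δ=-0.11, a=-1.8): (19.968732, -13.984042, -1.415334, 17.910000)
after step 2 (δ=-0.1, a=-1.0): (20.107389, -14.868742, -1.445284, 17.860000)
after step 3 (δ=0.2, a=-1.3): (20.219178, -15.754717, -1.384944, 17.795000)
after step 4 (δ=-0.12, a=0.3): (20.383590, -16.629145, -1.420705, 17.810000)
after step 5 (δ=0.12, a=-1.6): (20.516744, -17.509633, -1.384913, 17.730000)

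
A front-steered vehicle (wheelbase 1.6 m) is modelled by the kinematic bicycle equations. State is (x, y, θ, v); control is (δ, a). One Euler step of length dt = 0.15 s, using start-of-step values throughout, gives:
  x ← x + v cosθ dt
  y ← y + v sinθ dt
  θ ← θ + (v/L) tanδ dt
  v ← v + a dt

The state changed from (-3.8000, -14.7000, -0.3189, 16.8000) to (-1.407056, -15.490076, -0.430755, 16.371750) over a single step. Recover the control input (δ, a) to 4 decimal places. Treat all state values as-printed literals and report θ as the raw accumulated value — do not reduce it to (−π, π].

δ = -0.0709, a = -2.8550

a = (v'−v)/dt = (-0.428250)/0.15 = -2.8550
Δθ = θ'−θ = -0.111855;  (v·dt/L) = 16.8000·0.15/1.6 = 1.575000
tan δ = Δθ·L/(v·dt) = -0.071019  →  δ = -0.0709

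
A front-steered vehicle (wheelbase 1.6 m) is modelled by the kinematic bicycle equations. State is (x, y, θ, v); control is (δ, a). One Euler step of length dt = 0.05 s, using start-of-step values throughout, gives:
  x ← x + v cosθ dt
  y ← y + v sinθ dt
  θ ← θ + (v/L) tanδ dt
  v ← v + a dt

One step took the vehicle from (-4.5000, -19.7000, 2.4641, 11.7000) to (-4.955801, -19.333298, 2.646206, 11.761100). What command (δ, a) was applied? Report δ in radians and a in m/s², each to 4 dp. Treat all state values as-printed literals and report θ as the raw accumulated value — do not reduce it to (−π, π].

a = (v'−v)/dt = (0.061100)/0.05 = 1.2220
Δθ = θ'−θ = 0.182106;  (v·dt/L) = 11.7000·0.05/1.6 = 0.365625
tan δ = Δθ·L/(v·dt) = 0.498068  →  δ = 0.4621

δ = 0.4621, a = 1.2220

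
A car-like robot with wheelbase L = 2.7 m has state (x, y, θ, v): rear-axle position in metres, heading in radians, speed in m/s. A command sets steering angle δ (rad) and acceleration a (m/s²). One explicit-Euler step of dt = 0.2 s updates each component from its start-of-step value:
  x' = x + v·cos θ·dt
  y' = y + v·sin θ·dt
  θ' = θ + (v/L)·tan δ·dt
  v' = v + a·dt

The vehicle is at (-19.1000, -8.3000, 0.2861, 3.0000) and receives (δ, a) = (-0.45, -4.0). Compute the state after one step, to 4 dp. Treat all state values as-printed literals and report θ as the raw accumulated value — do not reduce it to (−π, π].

(-18.5244, -8.1307, 0.1788, 2.2000)

x' = -19.1000 + 3.0000·cos(0.2861)·0.2 = -18.5244
y' = -8.3000 + 3.0000·sin(0.2861)·0.2 = -8.1307
θ' = 0.2861 + (3.0000/2.7)·tan(-0.45)·0.2 = 0.1788
v' = 3.0000 − 4.0000·0.2 = 2.2000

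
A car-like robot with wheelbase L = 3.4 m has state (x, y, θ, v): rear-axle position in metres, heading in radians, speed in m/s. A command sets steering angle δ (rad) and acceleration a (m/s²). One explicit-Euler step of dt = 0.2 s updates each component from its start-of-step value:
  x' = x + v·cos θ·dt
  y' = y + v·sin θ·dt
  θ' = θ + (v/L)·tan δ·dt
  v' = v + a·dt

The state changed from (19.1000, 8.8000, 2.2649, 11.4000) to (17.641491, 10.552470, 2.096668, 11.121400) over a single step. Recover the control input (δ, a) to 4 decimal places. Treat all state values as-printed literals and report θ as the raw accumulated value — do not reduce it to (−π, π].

a = (v'−v)/dt = (-0.278600)/0.2 = -1.3930
Δθ = θ'−θ = -0.168232;  (v·dt/L) = 11.4000·0.2/3.4 = 0.670588
tan δ = Δθ·L/(v·dt) = -0.250872  →  δ = -0.2458

δ = -0.2458, a = -1.3930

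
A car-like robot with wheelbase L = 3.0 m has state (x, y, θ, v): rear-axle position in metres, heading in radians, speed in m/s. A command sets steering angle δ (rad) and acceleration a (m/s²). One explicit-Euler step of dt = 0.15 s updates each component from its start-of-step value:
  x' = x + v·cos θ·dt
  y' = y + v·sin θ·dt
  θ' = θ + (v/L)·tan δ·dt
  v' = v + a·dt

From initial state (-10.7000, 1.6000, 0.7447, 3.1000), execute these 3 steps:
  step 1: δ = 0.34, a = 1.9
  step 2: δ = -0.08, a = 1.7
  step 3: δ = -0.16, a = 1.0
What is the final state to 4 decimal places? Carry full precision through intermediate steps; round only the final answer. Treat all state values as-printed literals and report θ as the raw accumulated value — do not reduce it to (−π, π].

after step 1 (δ=0.34, a=1.9): (-10.358090, 1.915154, 0.799529, 3.385000)
after step 2 (δ=-0.08, a=1.7): (-10.004165, 2.279225, 0.785960, 3.640000)
after step 3 (δ=-0.16, a=1.0): (-9.618302, 2.665523, 0.756589, 3.790000)

(-9.6183, 2.6655, 0.7566, 3.7900)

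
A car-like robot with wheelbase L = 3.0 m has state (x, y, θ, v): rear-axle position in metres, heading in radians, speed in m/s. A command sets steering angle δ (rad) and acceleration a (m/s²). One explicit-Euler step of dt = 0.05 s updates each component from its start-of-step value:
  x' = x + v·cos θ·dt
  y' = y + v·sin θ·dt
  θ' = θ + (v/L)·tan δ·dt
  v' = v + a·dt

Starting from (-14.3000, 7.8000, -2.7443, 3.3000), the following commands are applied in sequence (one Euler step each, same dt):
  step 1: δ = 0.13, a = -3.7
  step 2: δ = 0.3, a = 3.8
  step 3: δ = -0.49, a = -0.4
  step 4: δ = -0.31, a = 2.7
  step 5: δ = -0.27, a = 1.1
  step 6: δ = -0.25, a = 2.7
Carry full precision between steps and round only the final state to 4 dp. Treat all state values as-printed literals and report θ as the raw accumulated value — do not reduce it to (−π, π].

after step 1 (δ=0.13, a=-3.7): (-14.452148, 7.736158, -2.737109, 3.115000)
after step 2 (δ=0.3, a=3.8): (-14.595330, 7.674863, -2.721050, 3.305000)
after step 3 (δ=-0.49, a=-0.4): (-14.746182, 7.607399, -2.750431, 3.285000)
after step 4 (δ=-0.31, a=2.7): (-14.898025, 7.544776, -2.767968, 3.420000)
after step 5 (δ=-0.27, a=1.1): (-15.057228, 7.482363, -2.783744, 3.475000)
after step 6 (δ=-0.25, a=2.7): (-15.219972, 7.421505, -2.798532, 3.610000)

(-15.2200, 7.4215, -2.7985, 3.6100)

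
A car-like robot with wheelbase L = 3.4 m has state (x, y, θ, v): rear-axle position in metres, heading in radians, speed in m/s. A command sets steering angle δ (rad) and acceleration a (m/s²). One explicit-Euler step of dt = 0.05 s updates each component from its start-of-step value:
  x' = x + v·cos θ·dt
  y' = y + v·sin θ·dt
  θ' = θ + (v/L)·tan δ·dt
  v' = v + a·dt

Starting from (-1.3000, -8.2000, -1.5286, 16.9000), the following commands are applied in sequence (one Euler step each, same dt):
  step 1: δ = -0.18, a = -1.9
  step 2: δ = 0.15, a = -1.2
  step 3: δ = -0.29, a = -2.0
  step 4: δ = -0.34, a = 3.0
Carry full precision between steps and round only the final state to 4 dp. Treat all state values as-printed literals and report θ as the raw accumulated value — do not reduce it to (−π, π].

(-1.2708, -11.5529, -1.6965, 16.7950)

after step 1 (δ=-0.18, a=-1.9): (-1.264355, -9.044248, -1.573825, 16.805000)
after step 2 (δ=0.15, a=-1.2): (-1.266899, -9.884494, -1.536474, 16.745000)
after step 3 (δ=-0.29, a=-2.0): (-1.238169, -10.721251, -1.609959, 16.645000)
after step 4 (δ=-0.34, a=3.0): (-1.270753, -11.552863, -1.696546, 16.795000)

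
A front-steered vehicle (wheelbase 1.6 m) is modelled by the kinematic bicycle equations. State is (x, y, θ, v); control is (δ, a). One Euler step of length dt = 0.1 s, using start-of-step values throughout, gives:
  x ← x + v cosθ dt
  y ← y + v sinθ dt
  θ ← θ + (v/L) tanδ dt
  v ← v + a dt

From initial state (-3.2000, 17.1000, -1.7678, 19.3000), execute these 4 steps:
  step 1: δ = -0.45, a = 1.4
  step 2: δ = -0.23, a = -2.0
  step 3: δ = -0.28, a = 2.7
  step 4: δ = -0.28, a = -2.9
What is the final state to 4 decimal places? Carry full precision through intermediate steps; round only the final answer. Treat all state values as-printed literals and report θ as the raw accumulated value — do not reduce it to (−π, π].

after step 1 (δ=-0.45, a=1.4): (-3.577762, 15.207331, -2.350485, 19.440000)
after step 2 (δ=-0.23, a=-2.0): (-4.944508, 13.824890, -2.634969, 19.240000)
after step 3 (δ=-0.28, a=2.7): (-6.626830, 12.891312, -2.980753, 19.510000)
after step 4 (δ=-0.28, a=-2.9): (-8.552649, 12.578866, -3.331390, 19.220000)

(-8.5526, 12.5789, -3.3314, 19.2200)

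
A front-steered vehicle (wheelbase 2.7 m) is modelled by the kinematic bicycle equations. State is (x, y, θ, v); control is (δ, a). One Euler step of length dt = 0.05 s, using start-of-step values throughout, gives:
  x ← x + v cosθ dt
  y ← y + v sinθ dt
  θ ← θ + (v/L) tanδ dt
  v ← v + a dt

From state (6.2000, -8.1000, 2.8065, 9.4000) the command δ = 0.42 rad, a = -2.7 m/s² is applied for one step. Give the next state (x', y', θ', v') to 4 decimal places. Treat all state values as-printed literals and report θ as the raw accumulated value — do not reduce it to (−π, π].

(5.7561, -7.9454, 2.8842, 9.2650)

x' = 6.2000 + 9.4000·cos(2.8065)·0.05 = 5.7561
y' = -8.1000 + 9.4000·sin(2.8065)·0.05 = -7.9454
θ' = 2.8065 + (9.4000/2.7)·tan(0.42)·0.05 = 2.8842
v' = 9.4000 − 2.7000·0.05 = 9.2650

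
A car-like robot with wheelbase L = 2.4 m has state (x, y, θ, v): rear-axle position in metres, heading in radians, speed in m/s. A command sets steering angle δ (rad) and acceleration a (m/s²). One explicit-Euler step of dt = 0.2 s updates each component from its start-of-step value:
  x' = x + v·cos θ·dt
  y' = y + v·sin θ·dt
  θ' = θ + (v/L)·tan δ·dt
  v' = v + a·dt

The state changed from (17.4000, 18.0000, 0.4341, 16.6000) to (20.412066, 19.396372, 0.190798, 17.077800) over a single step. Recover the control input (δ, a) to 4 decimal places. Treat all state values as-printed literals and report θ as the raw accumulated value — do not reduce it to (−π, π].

a = (v'−v)/dt = (0.477800)/0.2 = 2.3890
Δθ = θ'−θ = -0.243302;  (v·dt/L) = 16.6000·0.2/2.4 = 1.383333
tan δ = Δθ·L/(v·dt) = -0.175881  →  δ = -0.1741

δ = -0.1741, a = 2.3890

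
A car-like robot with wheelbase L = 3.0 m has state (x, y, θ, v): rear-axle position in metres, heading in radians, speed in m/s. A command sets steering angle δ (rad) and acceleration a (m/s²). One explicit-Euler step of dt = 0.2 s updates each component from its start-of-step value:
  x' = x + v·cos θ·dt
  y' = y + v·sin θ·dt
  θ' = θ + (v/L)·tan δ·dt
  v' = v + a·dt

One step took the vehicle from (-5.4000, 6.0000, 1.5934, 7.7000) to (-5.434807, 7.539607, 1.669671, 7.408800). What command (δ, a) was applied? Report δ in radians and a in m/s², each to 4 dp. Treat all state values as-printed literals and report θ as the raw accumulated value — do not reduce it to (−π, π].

a = (v'−v)/dt = (-0.291200)/0.2 = -1.4560
Δθ = θ'−θ = 0.076271;  (v·dt/L) = 7.7000·0.2/3.0 = 0.513333
tan δ = Δθ·L/(v·dt) = 0.148580  →  δ = 0.1475

δ = 0.1475, a = -1.4560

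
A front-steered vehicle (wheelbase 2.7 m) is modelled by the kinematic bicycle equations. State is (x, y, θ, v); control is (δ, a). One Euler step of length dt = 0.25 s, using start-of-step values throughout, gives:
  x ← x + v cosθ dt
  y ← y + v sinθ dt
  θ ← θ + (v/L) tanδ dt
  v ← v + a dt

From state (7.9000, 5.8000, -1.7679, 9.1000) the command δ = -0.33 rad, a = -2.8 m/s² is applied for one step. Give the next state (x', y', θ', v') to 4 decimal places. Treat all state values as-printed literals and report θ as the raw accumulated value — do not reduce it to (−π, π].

(7.4545, 3.5690, -2.0565, 8.4000)

x' = 7.9000 + 9.1000·cos(-1.7679)·0.25 = 7.4545
y' = 5.8000 + 9.1000·sin(-1.7679)·0.25 = 3.5690
θ' = -1.7679 + (9.1000/2.7)·tan(-0.33)·0.25 = -2.0565
v' = 9.1000 − 2.8000·0.25 = 8.4000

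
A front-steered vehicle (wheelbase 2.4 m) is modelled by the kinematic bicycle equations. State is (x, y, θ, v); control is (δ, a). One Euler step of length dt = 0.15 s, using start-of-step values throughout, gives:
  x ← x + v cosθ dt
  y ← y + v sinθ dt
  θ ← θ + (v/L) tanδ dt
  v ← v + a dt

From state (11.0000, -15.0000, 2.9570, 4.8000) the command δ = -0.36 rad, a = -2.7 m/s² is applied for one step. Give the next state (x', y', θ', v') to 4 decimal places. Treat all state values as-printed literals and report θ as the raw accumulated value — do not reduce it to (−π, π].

x' = 11.0000 + 4.8000·cos(2.9570)·0.15 = 10.2922
y' = -15.0000 + 4.8000·sin(2.9570)·0.15 = -14.8678
θ' = 2.9570 + (4.8000/2.4)·tan(-0.36)·0.15 = 2.8441
v' = 4.8000 − 2.7000·0.15 = 4.3950

(10.2922, -14.8678, 2.8441, 4.3950)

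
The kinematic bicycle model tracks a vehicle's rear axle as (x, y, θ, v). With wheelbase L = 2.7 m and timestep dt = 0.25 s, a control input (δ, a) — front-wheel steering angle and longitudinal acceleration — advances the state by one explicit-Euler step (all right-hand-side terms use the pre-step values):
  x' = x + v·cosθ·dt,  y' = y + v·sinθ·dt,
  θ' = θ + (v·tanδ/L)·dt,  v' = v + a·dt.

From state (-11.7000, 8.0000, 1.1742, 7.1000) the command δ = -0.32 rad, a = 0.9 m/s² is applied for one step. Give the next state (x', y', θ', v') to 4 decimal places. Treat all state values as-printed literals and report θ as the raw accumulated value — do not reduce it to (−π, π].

x' = -11.7000 + 7.1000·cos(1.1742)·0.25 = -11.0144
y' = 8.0000 + 7.1000·sin(1.1742)·0.25 = 9.6372
θ' = 1.1742 + (7.1000/2.7)·tan(-0.32)·0.25 = 0.9563
v' = 7.1000 + 0.9000·0.25 = 7.3250

(-11.0144, 9.6372, 0.9563, 7.3250)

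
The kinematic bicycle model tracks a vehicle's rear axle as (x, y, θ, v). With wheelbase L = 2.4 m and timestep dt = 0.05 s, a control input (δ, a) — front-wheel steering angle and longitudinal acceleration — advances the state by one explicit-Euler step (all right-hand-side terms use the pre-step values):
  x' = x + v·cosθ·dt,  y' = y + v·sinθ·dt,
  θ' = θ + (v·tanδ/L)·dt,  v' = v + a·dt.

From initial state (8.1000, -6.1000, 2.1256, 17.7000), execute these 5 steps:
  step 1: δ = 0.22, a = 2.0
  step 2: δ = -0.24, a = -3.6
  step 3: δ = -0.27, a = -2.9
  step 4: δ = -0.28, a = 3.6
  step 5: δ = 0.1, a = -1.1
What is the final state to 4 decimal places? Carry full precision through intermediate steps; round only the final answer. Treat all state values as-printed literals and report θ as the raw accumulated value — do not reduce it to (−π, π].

after step 1 (δ=0.22, a=2.0): (7.633803, -5.347747, 2.208060, 17.800000)
after step 2 (δ=-0.24, a=-3.6): (7.104255, -4.632429, 2.117311, 17.620000)
after step 3 (δ=-0.27, a=-2.9): (6.646388, -3.879755, 2.015717, 17.475000)
after step 4 (δ=-0.28, a=3.6): (6.270338, -3.091069, 1.911030, 17.655000)
after step 5 (δ=0.1, a=-1.1): (5.975758, -2.258921, 1.947934, 17.600000)

(5.9758, -2.2589, 1.9479, 17.6000)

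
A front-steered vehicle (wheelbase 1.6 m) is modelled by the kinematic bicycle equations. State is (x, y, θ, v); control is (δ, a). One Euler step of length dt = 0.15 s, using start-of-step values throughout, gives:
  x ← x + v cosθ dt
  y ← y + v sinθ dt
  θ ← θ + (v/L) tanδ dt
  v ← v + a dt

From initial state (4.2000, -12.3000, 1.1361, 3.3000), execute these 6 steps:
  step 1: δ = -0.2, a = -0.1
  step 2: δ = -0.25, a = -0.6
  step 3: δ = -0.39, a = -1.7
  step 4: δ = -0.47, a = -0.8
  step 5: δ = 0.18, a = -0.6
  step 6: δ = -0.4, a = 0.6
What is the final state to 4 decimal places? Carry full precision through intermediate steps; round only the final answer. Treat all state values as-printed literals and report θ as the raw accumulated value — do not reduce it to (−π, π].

(5.7944, -10.1080, 0.6715, 2.8200)

after step 1 (δ=-0.2, a=-0.1): (4.408462, -11.851036, 1.073387, 3.285000)
after step 2 (δ=-0.25, a=-0.6): (4.643578, -11.417997, 0.994749, 3.195000)
after step 3 (δ=-0.39, a=-1.7): (4.904632, -11.016087, 0.871625, 2.940000)
after step 4 (δ=-0.47, a=-0.8): (5.188452, -10.678556, 0.731617, 2.820000)
after step 5 (δ=0.18, a=-0.6): (5.503204, -10.395961, 0.779726, 2.730000)
after step 6 (δ=-0.4, a=0.6): (5.794402, -10.108048, 0.671517, 2.820000)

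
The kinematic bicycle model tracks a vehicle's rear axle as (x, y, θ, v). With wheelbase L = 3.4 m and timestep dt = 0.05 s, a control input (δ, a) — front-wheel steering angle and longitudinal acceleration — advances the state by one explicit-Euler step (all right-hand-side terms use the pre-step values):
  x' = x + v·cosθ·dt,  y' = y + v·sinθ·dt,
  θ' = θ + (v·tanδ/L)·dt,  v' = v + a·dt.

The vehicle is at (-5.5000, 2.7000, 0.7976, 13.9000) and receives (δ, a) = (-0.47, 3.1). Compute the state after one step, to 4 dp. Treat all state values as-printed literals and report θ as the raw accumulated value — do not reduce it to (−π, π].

x' = -5.5000 + 13.9000·cos(0.7976)·0.05 = -5.0146
y' = 2.7000 + 13.9000·sin(0.7976)·0.05 = 3.1974
θ' = 0.7976 + (13.9000/3.4)·tan(-0.47)·0.05 = 0.6938
v' = 13.9000 + 3.1000·0.05 = 14.0550

(-5.0146, 3.1974, 0.6938, 14.0550)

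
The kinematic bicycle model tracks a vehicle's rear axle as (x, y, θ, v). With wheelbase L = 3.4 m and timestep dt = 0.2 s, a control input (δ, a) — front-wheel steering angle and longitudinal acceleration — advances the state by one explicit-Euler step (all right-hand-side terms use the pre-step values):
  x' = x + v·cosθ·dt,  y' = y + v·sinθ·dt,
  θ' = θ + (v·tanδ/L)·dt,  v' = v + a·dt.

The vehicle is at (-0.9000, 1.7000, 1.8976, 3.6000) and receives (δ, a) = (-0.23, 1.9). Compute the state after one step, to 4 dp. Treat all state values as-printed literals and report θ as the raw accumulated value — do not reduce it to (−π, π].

x' = -0.9000 + 3.6000·cos(1.8976)·0.2 = -1.1311
y' = 1.7000 + 3.6000·sin(1.8976)·0.2 = 2.3819
θ' = 1.8976 + (3.6000/3.4)·tan(-0.23)·0.2 = 1.8480
v' = 3.6000 + 1.9000·0.2 = 3.9800

(-1.1311, 2.3819, 1.8480, 3.9800)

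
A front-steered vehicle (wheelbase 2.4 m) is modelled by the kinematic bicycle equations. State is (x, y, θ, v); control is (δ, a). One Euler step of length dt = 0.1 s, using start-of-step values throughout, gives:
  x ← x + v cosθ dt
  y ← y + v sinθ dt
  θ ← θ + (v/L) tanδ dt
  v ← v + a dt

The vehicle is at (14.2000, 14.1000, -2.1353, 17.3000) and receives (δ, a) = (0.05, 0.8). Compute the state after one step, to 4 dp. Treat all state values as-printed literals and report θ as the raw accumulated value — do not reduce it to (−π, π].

(13.2745, 12.6384, -2.0992, 17.3800)

x' = 14.2000 + 17.3000·cos(-2.1353)·0.1 = 13.2745
y' = 14.1000 + 17.3000·sin(-2.1353)·0.1 = 12.6384
θ' = -2.1353 + (17.3000/2.4)·tan(0.05)·0.1 = -2.0992
v' = 17.3000 + 0.8000·0.1 = 17.3800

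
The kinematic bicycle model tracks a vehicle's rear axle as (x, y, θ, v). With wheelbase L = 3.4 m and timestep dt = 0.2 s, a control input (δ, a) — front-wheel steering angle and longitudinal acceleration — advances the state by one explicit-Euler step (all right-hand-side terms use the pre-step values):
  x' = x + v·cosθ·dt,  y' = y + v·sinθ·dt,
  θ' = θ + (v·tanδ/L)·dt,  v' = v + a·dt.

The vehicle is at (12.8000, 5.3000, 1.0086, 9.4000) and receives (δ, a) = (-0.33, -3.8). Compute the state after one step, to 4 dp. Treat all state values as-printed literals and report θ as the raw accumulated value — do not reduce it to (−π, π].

(13.8021, 6.8906, 0.8192, 8.6400)

x' = 12.8000 + 9.4000·cos(1.0086)·0.2 = 13.8021
y' = 5.3000 + 9.4000·sin(1.0086)·0.2 = 6.8906
θ' = 1.0086 + (9.4000/3.4)·tan(-0.33)·0.2 = 0.8192
v' = 9.4000 − 3.8000·0.2 = 8.6400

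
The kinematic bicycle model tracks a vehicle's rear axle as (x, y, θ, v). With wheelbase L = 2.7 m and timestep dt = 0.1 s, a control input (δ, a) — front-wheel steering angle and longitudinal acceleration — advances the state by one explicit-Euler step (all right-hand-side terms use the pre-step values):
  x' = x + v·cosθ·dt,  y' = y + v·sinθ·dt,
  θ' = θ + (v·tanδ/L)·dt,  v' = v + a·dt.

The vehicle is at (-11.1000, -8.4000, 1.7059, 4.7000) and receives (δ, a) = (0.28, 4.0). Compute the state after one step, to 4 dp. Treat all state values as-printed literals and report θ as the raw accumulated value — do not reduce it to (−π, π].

(-11.1633, -7.9343, 1.7560, 5.1000)

x' = -11.1000 + 4.7000·cos(1.7059)·0.1 = -11.1633
y' = -8.4000 + 4.7000·sin(1.7059)·0.1 = -7.9343
θ' = 1.7059 + (4.7000/2.7)·tan(0.28)·0.1 = 1.7560
v' = 4.7000 + 4.0000·0.1 = 5.1000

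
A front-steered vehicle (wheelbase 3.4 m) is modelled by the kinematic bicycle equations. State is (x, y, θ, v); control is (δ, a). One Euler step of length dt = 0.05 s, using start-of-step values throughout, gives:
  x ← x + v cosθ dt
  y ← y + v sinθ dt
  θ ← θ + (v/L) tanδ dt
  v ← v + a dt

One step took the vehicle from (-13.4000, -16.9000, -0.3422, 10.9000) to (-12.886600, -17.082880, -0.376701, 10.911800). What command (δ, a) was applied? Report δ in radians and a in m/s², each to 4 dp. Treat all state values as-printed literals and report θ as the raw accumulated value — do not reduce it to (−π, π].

a = (v'−v)/dt = (0.011800)/0.05 = 0.2360
Δθ = θ'−θ = -0.034501;  (v·dt/L) = 10.9000·0.05/3.4 = 0.160294
tan δ = Δθ·L/(v·dt) = -0.215236  →  δ = -0.2120

δ = -0.2120, a = 0.2360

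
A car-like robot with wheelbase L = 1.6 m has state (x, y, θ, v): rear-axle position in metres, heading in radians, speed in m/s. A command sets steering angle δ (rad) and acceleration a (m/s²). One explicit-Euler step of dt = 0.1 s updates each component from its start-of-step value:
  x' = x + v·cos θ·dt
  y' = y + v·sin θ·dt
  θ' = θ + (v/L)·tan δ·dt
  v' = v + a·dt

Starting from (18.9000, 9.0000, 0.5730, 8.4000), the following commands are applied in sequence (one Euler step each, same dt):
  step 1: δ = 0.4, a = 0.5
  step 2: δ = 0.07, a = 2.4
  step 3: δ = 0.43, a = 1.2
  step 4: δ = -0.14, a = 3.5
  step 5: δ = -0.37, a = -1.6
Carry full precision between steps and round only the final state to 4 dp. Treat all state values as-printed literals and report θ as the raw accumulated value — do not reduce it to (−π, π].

(21.6894, 12.2510, 0.7814, 9.0000)

after step 1 (δ=0.4, a=0.5): (19.605834, 9.455410, 0.794966, 8.450000)
after step 2 (δ=0.07, a=2.4): (20.197595, 10.058605, 0.831996, 8.690000)
after step 3 (δ=0.43, a=1.2): (20.782781, 10.701037, 1.081084, 8.810000)
after step 4 (δ=-0.14, a=3.5): (21.197178, 11.478491, 1.003489, 9.160000)
after step 5 (δ=-0.37, a=-1.6): (21.689403, 12.251001, 0.781437, 9.000000)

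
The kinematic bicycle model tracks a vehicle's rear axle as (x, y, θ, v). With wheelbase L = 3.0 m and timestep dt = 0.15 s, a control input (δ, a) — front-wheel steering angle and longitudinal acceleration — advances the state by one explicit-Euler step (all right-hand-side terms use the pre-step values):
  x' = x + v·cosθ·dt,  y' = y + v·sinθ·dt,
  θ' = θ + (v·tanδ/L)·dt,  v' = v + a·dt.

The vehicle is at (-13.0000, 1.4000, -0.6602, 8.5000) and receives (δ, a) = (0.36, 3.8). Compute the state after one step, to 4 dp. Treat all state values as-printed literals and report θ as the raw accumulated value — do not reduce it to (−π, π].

x' = -13.0000 + 8.5000·cos(-0.6602)·0.15 = -11.9929
y' = 1.4000 + 8.5000·sin(-0.6602)·0.15 = 0.6181
θ' = -0.6602 + (8.5000/3.0)·tan(0.36)·0.15 = -0.5002
v' = 8.5000 + 3.8000·0.15 = 9.0700

(-11.9929, 0.6181, -0.5002, 9.0700)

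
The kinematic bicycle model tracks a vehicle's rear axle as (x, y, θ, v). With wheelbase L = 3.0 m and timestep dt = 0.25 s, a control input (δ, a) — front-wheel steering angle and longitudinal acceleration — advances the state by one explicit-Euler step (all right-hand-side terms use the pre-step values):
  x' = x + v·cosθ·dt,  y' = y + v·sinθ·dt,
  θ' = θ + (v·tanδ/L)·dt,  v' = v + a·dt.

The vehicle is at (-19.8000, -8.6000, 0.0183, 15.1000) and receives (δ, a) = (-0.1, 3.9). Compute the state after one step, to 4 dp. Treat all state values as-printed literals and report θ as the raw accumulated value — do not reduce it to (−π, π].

x' = -19.8000 + 15.1000·cos(0.0183)·0.25 = -16.0256
y' = -8.6000 + 15.1000·sin(0.0183)·0.25 = -8.5309
θ' = 0.0183 + (15.1000/3.0)·tan(-0.1)·0.25 = -0.1080
v' = 15.1000 + 3.9000·0.25 = 16.0750

(-16.0256, -8.5309, -0.1080, 16.0750)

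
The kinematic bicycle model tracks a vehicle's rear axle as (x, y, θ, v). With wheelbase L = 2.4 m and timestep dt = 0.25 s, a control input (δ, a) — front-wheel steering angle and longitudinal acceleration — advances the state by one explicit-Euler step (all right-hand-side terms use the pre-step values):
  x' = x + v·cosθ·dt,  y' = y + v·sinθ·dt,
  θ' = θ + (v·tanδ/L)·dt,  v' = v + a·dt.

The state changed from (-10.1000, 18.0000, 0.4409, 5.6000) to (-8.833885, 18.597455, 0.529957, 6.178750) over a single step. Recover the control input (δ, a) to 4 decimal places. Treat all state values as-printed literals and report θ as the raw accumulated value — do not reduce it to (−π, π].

a = (v'−v)/dt = (0.578750)/0.25 = 2.3150
Δθ = θ'−θ = 0.089057;  (v·dt/L) = 5.6000·0.25/2.4 = 0.583333
tan δ = Δθ·L/(v·dt) = 0.152669  →  δ = 0.1515

δ = 0.1515, a = 2.3150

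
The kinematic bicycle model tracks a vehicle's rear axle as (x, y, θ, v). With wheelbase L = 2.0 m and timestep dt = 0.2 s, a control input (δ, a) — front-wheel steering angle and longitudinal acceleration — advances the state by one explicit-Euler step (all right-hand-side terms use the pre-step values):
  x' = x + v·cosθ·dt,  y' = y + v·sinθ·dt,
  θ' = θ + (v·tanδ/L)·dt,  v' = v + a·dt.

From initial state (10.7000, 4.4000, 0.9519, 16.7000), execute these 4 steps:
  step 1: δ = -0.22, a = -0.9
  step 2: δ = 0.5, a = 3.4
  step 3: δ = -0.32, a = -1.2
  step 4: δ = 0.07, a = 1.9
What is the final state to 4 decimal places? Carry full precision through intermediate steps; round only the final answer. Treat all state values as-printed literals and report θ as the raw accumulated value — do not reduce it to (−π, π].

(17.7920, 15.0330, 1.0299, 17.3400)

after step 1 (δ=-0.22, a=-0.9): (12.637656, 7.120494, 0.578456, 16.520000)
after step 2 (δ=0.5, a=3.4): (15.404122, 8.926895, 1.480947, 17.200000)
after step 3 (δ=-0.32, a=-1.2): (15.712787, 12.353019, 0.910958, 16.960000)
after step 4 (δ=0.07, a=1.9): (17.792047, 15.033008, 1.029872, 17.340000)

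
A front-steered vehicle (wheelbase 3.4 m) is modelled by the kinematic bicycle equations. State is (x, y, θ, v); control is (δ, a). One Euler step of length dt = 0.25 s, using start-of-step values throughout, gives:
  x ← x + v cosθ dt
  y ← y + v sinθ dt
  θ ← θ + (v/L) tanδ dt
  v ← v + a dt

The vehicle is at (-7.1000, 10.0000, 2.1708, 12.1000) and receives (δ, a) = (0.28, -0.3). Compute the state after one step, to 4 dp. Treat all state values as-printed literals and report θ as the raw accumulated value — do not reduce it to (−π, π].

x' = -7.1000 + 12.1000·cos(2.1708)·0.25 = -8.8081
y' = 10.0000 + 12.1000·sin(2.1708)·0.25 = 12.4966
θ' = 2.1708 + (12.1000/3.4)·tan(0.28)·0.25 = 2.4266
v' = 12.1000 − 0.3000·0.25 = 12.0250

(-8.8081, 12.4966, 2.4266, 12.0250)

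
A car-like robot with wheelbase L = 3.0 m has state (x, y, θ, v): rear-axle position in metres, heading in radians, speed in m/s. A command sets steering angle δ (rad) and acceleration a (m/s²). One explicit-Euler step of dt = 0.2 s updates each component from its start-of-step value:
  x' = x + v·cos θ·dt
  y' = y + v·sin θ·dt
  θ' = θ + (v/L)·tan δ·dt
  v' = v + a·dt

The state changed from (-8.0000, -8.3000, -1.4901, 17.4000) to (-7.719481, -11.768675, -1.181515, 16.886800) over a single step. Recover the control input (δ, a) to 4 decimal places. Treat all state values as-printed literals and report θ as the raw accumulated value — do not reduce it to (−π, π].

a = (v'−v)/dt = (-0.513200)/0.2 = -2.5660
Δθ = θ'−θ = 0.308585;  (v·dt/L) = 17.4000·0.2/3.0 = 1.160000
tan δ = Δθ·L/(v·dt) = 0.266022  →  δ = 0.2600

δ = 0.2600, a = -2.5660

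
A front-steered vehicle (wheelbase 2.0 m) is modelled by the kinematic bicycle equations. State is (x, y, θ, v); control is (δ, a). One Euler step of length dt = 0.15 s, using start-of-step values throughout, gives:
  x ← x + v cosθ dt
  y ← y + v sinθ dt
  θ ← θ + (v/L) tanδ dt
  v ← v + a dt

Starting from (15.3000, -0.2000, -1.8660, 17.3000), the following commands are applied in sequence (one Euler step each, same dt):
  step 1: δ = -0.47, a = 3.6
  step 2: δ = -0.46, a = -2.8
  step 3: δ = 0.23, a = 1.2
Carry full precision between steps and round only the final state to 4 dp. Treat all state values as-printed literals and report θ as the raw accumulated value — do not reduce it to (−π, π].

(9.7515, -4.1088, -2.8821, 17.6000)

after step 1 (δ=-0.47, a=3.6): (14.545024, -2.682748, -2.525086, 17.840000)
after step 2 (δ=-0.46, a=-2.8): (12.361668, -4.229981, -3.187996, 17.420000)
after step 3 (δ=0.23, a=1.2): (9.751480, -4.108772, -2.882088, 17.600000)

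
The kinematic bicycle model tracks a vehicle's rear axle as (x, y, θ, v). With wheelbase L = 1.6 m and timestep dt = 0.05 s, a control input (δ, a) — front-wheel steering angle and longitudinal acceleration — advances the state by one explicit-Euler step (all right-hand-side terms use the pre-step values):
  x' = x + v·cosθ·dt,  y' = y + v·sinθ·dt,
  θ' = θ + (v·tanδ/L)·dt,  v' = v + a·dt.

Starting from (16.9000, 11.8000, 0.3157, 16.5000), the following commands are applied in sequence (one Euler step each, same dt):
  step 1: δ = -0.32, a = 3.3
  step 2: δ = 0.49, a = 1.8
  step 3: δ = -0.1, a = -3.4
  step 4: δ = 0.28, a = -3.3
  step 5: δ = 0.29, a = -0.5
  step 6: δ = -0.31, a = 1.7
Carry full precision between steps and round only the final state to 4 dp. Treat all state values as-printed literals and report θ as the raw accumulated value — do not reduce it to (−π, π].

(21.4002, 13.7377, 0.5081, 16.4800)

after step 1 (δ=-0.32, a=3.3): (17.684228, 12.056148, 0.144827, 16.665000)
after step 2 (δ=0.49, a=1.8): (18.508754, 12.176404, 0.422606, 16.755000)
after step 3 (δ=-0.1, a=-3.4): (19.272802, 12.519997, 0.370071, 16.585000)
after step 4 (δ=0.28, a=-3.3): (20.045913, 12.819922, 0.519105, 16.420000)
after step 5 (δ=0.29, a=-0.5): (20.758757, 13.227223, 0.672228, 16.395000)
after step 6 (δ=-0.31, a=1.7): (21.400159, 13.737707, 0.508111, 16.480000)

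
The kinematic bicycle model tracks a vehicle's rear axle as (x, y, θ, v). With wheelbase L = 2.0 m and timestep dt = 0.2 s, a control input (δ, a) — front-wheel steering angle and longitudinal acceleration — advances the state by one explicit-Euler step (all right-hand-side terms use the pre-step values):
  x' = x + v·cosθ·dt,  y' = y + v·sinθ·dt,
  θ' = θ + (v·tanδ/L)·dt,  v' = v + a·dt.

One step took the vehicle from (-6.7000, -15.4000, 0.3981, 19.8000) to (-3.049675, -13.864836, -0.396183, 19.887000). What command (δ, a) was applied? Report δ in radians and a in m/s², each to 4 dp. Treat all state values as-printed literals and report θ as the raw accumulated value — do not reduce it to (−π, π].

a = (v'−v)/dt = (0.087000)/0.2 = 0.4350
Δθ = θ'−θ = -0.794283;  (v·dt/L) = 19.8000·0.2/2.0 = 1.980000
tan δ = Δθ·L/(v·dt) = -0.401153  →  δ = -0.3815

δ = -0.3815, a = 0.4350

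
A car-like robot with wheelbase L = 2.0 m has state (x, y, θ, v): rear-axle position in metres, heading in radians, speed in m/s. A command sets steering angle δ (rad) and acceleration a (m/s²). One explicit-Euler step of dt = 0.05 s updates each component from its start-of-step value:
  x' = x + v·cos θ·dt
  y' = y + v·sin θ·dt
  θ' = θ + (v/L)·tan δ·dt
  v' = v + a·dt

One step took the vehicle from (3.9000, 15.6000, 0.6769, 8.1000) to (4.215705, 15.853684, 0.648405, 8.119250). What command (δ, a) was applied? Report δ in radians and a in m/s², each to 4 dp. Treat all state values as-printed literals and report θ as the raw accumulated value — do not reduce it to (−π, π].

δ = -0.1398, a = 0.3850

a = (v'−v)/dt = (0.019250)/0.05 = 0.3850
Δθ = θ'−θ = -0.028495;  (v·dt/L) = 8.1000·0.05/2.0 = 0.202500
tan δ = Δθ·L/(v·dt) = -0.140716  →  δ = -0.1398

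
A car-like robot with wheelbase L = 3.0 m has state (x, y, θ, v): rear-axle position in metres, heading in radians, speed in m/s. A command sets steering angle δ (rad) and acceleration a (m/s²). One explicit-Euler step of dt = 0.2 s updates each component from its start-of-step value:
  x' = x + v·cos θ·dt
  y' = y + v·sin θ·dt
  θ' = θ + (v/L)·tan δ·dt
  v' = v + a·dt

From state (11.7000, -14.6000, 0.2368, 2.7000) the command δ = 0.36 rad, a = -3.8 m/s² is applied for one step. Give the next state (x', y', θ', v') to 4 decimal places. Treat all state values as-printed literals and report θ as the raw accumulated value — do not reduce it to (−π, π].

(12.2249, -14.4733, 0.3046, 1.9400)

x' = 11.7000 + 2.7000·cos(0.2368)·0.2 = 12.2249
y' = -14.6000 + 2.7000·sin(0.2368)·0.2 = -14.4733
θ' = 0.2368 + (2.7000/3.0)·tan(0.36)·0.2 = 0.3046
v' = 2.7000 − 3.8000·0.2 = 1.9400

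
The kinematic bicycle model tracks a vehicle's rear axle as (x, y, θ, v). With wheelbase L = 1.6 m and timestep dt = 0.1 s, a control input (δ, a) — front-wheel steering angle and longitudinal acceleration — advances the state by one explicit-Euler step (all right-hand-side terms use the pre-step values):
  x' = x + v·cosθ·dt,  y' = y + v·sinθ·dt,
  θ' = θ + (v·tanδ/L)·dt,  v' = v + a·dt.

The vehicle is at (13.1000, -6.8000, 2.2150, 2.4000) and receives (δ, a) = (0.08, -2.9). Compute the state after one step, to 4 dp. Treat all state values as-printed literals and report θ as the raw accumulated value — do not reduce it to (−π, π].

(12.9559, -6.6081, 2.2270, 2.1100)

x' = 13.1000 + 2.4000·cos(2.2150)·0.1 = 12.9559
y' = -6.8000 + 2.4000·sin(2.2150)·0.1 = -6.6081
θ' = 2.2150 + (2.4000/1.6)·tan(0.08)·0.1 = 2.2270
v' = 2.4000 − 2.9000·0.1 = 2.1100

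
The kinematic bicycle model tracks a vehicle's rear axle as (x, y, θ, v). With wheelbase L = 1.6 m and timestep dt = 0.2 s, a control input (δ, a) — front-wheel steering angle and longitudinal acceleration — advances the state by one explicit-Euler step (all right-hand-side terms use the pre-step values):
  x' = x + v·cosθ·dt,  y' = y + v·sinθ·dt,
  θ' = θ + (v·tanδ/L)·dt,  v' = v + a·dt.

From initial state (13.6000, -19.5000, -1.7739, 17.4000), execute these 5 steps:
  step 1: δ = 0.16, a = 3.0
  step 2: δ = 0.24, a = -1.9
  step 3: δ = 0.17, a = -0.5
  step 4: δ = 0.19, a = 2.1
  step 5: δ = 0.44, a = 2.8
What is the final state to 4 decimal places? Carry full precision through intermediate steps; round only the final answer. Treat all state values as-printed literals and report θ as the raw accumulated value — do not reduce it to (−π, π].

after step 1 (δ=0.16, a=3.0): (12.898049, -22.908469, -1.422900, 18.000000)
after step 2 (δ=0.24, a=-1.9): (13.428538, -26.469169, -0.872287, 17.620000)
after step 3 (δ=0.17, a=-0.5): (15.694740, -29.167854, -0.494213, 17.520000)
after step 4 (δ=0.19, a=2.1): (18.779460, -30.829938, -0.073032, 17.940000)
after step 5 (δ=0.44, a=2.8): (22.357895, -31.091746, 0.982693, 18.500000)

(22.3579, -31.0917, 0.9827, 18.5000)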